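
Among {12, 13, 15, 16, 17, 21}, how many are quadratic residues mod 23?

3

(12/23) = +1 → QR.
(13/23) = +1 → QR.
(15/23) = -1 → non-residue.
(16/23) = +1 → QR.
(17/23) = -1 → non-residue.
(21/23) = -1 → non-residue.
Total quadratic residues among the 6: 3.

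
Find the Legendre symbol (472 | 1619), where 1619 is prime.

1

Pull out 2^3: since 1619 ≡ 3 (mod 8), (2/1619) = -1, so (2/1619)^3 = -1.
Reciprocity: 59 ≡ 3 and 1619 ≡ 3 (mod 4), so (59/1619) = −(1619/59).
Reduce top mod 59: now compute (26/59).
Pull out 2: since 59 ≡ 3 (mod 8), (2/59) = -1.
Reciprocity: 13 ≡ 1 and 59 ≡ 3 (mod 4), so (13/59) = +(59/13).
Reduce top mod 13: now compute (7/13).
Reciprocity: 7 ≡ 3 and 13 ≡ 1 (mod 4), so (7/13) = +(13/7).
Reduce top mod 7: now compute (6/7).
Pull out 2: since 7 ≡ 7 (mod 8), (2/7) = +1.
Reciprocity: 3 ≡ 3 and 7 ≡ 3 (mod 4), so (3/7) = −(7/3).
Reduce top mod 3: now compute (1/3).
Reached (1/3) = 1. Collecting the sign flips along the way, the symbol is +1.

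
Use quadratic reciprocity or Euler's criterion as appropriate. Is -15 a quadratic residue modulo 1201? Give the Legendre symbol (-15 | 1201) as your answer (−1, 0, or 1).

1

First reduce: -15 ≡ 1186 (mod 1201).
Pull out 2: since 1201 ≡ 1 (mod 8), (2/1201) = +1.
Reciprocity: 593 ≡ 1 and 1201 ≡ 1 (mod 4), so (593/1201) = +(1201/593).
Reduce top mod 593: now compute (15/593).
Reciprocity: 15 ≡ 3 and 593 ≡ 1 (mod 4), so (15/593) = +(593/15).
Reduce top mod 15: now compute (8/15).
Pull out 2^3: since 15 ≡ 7 (mod 8), (2/15) = +1, so (2/15)^3 = +1.
Reached (1/15) = 1. Collecting the sign flips along the way, the symbol is +1.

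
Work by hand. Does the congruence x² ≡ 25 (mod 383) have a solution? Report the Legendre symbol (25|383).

1

Reciprocity: 25 ≡ 1 and 383 ≡ 3 (mod 4), so (25/383) = +(383/25).
Reduce top mod 25: now compute (8/25).
Pull out 2^3: since 25 ≡ 1 (mod 8), (2/25) = +1, so (2/25)^3 = +1.
Reached (1/25) = 1. Collecting the sign flips along the way, the symbol is +1.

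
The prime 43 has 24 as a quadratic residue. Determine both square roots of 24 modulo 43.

14, 29

Since 43 ≡ 3 (mod 4), a square root of 24 is 24^((43+1)/4) = 24^11 mod 43.
Repeated squaring: 24^2≡17, 24^4≡31, 24^8≡15 (mod 43).
24^11 = 24^(8+2+1) ≡ 14 (mod 43).
Check: 14² = 196 ≡ 24 (mod 43). The two roots are 14 and 29.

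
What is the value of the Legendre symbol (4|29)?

Euler's criterion: (4/29) ≡ 4^14 (mod 29).
4^2 ≡ 16 (mod 29)
4^4 ≡ 24 (mod 29)
4^8 ≡ 25 (mod 29)
4^14 = 4^(8+4+2) ≡ 1 (mod 29).
Result is 1, so (4/29) = 1.

1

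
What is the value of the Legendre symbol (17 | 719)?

Reciprocity: 17 ≡ 1 and 719 ≡ 3 (mod 4), so (17/719) = +(719/17).
Reduce top mod 17: now compute (5/17).
Reciprocity: 5 ≡ 1 and 17 ≡ 1 (mod 4), so (5/17) = +(17/5).
Reduce top mod 5: now compute (2/5).
Pull out 2: since 5 ≡ 5 (mod 8), (2/5) = -1.
Reached (1/5) = 1. Collecting the sign flips along the way, the symbol is -1.

-1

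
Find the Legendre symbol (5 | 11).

1

Reciprocity: 5 ≡ 1 and 11 ≡ 3 (mod 4), so (5/11) = +(11/5).
Reduce top mod 5: now compute (1/5).
Reached (1/5) = 1. Collecting the sign flips along the way, the symbol is +1.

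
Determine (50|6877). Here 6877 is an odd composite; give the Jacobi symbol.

Pull out 2: since 6877 ≡ 5 (mod 8), (2/6877) = -1.
Reciprocity: 25 ≡ 1 and 6877 ≡ 1 (mod 4), so (25/6877) = +(6877/25).
Reduce top mod 25: now compute (2/25).
Pull out 2: since 25 ≡ 1 (mod 8), (2/25) = +1.
Reached (1/25) = 1. Collecting the sign flips along the way, the symbol is -1.

-1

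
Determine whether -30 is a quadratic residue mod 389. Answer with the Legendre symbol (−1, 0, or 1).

1

Euler's criterion: (-30/389) ≡ 359^194 (mod 389).
359^2 ≡ 122 (mod 389)
359^4 ≡ 102 (mod 389)
359^8 ≡ 290 (mod 389)
359^16 ≡ 76 (mod 389)
359^32 ≡ 330 (mod 389)
359^64 ≡ 369 (mod 389)
359^128 ≡ 11 (mod 389)
359^194 = 359^(128+64+2) ≡ 1 (mod 389).
Result is 1, so (-30/389) = 1.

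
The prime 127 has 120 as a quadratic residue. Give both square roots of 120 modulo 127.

Since 127 ≡ 3 (mod 4), a square root of 120 is 120^((127+1)/4) = 120^32 mod 127.
Repeated squaring: 120^2≡49, 120^4≡115, 120^8≡17, 120^16≡35, 120^32≡82 (mod 127).
120^32 = 120^(32) ≡ 82 (mod 127).
Check: 82² = 6724 ≡ 120 (mod 127). The two roots are 45 and 82.

45, 82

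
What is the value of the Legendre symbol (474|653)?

1

Pull out 2: since 653 ≡ 5 (mod 8), (2/653) = -1.
Reciprocity: 237 ≡ 1 and 653 ≡ 1 (mod 4), so (237/653) = +(653/237).
Reduce top mod 237: now compute (179/237).
Reciprocity: 179 ≡ 3 and 237 ≡ 1 (mod 4), so (179/237) = +(237/179).
Reduce top mod 179: now compute (58/179).
Pull out 2: since 179 ≡ 3 (mod 8), (2/179) = -1.
Reciprocity: 29 ≡ 1 and 179 ≡ 3 (mod 4), so (29/179) = +(179/29).
Reduce top mod 29: now compute (5/29).
Reciprocity: 5 ≡ 1 and 29 ≡ 1 (mod 4), so (5/29) = +(29/5).
Reduce top mod 5: now compute (4/5).
Pull out 2^2: since 5 ≡ 5 (mod 8), (2/5) = -1, so (2/5)^2 = +1.
Reached (1/5) = 1. Collecting the sign flips along the way, the symbol is +1.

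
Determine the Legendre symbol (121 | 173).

Euler's criterion: (121/173) ≡ 121^86 (mod 173).
121^2 ≡ 109 (mod 173)
121^4 ≡ 117 (mod 173)
121^8 ≡ 22 (mod 173)
121^16 ≡ 138 (mod 173)
121^32 ≡ 14 (mod 173)
121^64 ≡ 23 (mod 173)
121^86 = 121^(64+16+4+2) ≡ 1 (mod 173).
Result is 1, so (121/173) = 1.

1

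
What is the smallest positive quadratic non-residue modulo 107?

(2/107) = −1, so 2 is the smallest positive non-residue mod 107.

2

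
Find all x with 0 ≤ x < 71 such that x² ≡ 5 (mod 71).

17, 54

Since 71 ≡ 3 (mod 4), a square root of 5 is 5^((71+1)/4) = 5^18 mod 71.
Repeated squaring: 5^2≡25, 5^4≡57, 5^8≡54, 5^16≡5 (mod 71).
5^18 = 5^(16+2) ≡ 54 (mod 71).
Check: 54² = 2916 ≡ 5 (mod 71). The two roots are 17 and 54.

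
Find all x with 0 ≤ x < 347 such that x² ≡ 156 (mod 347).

Since 347 ≡ 3 (mod 4), a square root of 156 is 156^((347+1)/4) = 156^87 mod 347.
Repeated squaring: 156^2≡46, 156^4≡34, 156^8≡115, 156^16≡39, 156^32≡133, 156^64≡339 (mod 347).
156^87 = 156^(64+16+4+2+1) ≡ 117 (mod 347).
Check: 117² = 13689 ≡ 156 (mod 347). The two roots are 117 and 230.

117, 230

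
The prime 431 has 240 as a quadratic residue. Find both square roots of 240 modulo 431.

Since 431 ≡ 3 (mod 4), a square root of 240 is 240^((431+1)/4) = 240^108 mod 431.
Repeated squaring: 240^2≡277, 240^4≡11, 240^8≡121, 240^16≡418, 240^32≡169, 240^64≡115 (mod 431).
240^108 = 240^(64+32+8+4) ≡ 227 (mod 431).
Check: 227² = 51529 ≡ 240 (mod 431). The two roots are 204 and 227.

204, 227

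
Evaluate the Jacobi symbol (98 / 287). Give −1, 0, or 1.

0

Pull out 2: since 287 ≡ 7 (mod 8), (2/287) = +1.
Reciprocity: 49 ≡ 1 and 287 ≡ 3 (mod 4), so (49/287) = +(287/49).
Reduce top mod 49: now compute (42/49).
Pull out 2: since 49 ≡ 1 (mod 8), (2/49) = +1.
Reciprocity: 21 ≡ 1 and 49 ≡ 1 (mod 4), so (21/49) = +(49/21).
Reduce top mod 21: now compute (7/21).
Reciprocity: 7 ≡ 3 and 21 ≡ 1 (mod 4), so (7/21) = +(21/7).
Reduce top mod 7: now compute (0/7).
Top reduces to 0: gcd > 1, so the symbol is 0.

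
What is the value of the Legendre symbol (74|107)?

Pull out 2: since 107 ≡ 3 (mod 8), (2/107) = -1.
Reciprocity: 37 ≡ 1 and 107 ≡ 3 (mod 4), so (37/107) = +(107/37).
Reduce top mod 37: now compute (33/37).
Reciprocity: 33 ≡ 1 and 37 ≡ 1 (mod 4), so (33/37) = +(37/33).
Reduce top mod 33: now compute (4/33).
Pull out 2^2: since 33 ≡ 1 (mod 8), (2/33) = +1, so (2/33)^2 = +1.
Reached (1/33) = 1. Collecting the sign flips along the way, the symbol is -1.

-1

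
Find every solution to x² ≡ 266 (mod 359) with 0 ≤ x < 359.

Since 359 ≡ 3 (mod 4), a square root of 266 is 266^((359+1)/4) = 266^90 mod 359.
Repeated squaring: 266^2≡33, 266^4≡12, 266^8≡144, 266^16≡273, 266^32≡216, 266^64≡345 (mod 359).
266^90 = 266^(64+16+8+2) ≡ 25 (mod 359).
Check: 25² = 625 ≡ 266 (mod 359). The two roots are 25 and 334.

25, 334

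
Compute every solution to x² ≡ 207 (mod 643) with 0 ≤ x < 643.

Since 643 ≡ 3 (mod 4), a square root of 207 is 207^((643+1)/4) = 207^161 mod 643.
Repeated squaring: 207^2≡411, 207^4≡455, 207^8≡622, 207^16≡441, 207^32≡295, 207^64≡220, 207^128≡175 (mod 643).
207^161 = 207^(128+32+1) ≡ 358 (mod 643).
Check: 358² = 128164 ≡ 207 (mod 643). The two roots are 285 and 358.

285, 358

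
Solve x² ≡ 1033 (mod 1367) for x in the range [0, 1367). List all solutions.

Since 1367 ≡ 3 (mod 4), a square root of 1033 is 1033^((1367+1)/4) = 1033^342 mod 1367.
Repeated squaring: 1033^2≡829, 1033^4≡1007, 1033^8≡1102, 1033^16≡508, 1033^32≡1068, 1033^64≡546, 1033^128≡110, 1033^256≡1164 (mod 1367).
1033^342 = 1033^(256+64+16+4+2) ≡ 358 (mod 1367).
Check: 358² = 128164 ≡ 1033 (mod 1367). The two roots are 358 and 1009.

358, 1009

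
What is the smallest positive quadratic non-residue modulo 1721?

(2/1721) = +1, so 2 is a residue.
(3/1721) = −1, so 3 is the smallest positive non-residue mod 1721.

3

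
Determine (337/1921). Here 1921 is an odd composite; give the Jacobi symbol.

-1

Reciprocity: 337 ≡ 1 and 1921 ≡ 1 (mod 4), so (337/1921) = +(1921/337).
Reduce top mod 337: now compute (236/337).
Pull out 2^2: since 337 ≡ 1 (mod 8), (2/337) = +1, so (2/337)^2 = +1.
Reciprocity: 59 ≡ 3 and 337 ≡ 1 (mod 4), so (59/337) = +(337/59).
Reduce top mod 59: now compute (42/59).
Pull out 2: since 59 ≡ 3 (mod 8), (2/59) = -1.
Reciprocity: 21 ≡ 1 and 59 ≡ 3 (mod 4), so (21/59) = +(59/21).
Reduce top mod 21: now compute (17/21).
Reciprocity: 17 ≡ 1 and 21 ≡ 1 (mod 4), so (17/21) = +(21/17).
Reduce top mod 17: now compute (4/17).
Pull out 2^2: since 17 ≡ 1 (mod 8), (2/17) = +1, so (2/17)^2 = +1.
Reached (1/17) = 1. Collecting the sign flips along the way, the symbol is -1.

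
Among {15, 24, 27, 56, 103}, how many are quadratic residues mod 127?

(15/127) = +1 → QR.
(24/127) = -1 → non-residue.
(27/127) = -1 → non-residue.
(56/127) = -1 → non-residue.
(103/127) = +1 → QR.
Total quadratic residues among the 5: 2.

2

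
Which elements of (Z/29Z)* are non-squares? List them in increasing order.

2, 3, 8, 10, 11, 12, 14, 15, 17, 18, 19, 21, 26, 27

Square k = 1,…,14 (k and 29−k give the same square):
1²=1, 2²=4, 3²=9, 4²=16, 5²=25, 6²≡7, 7²≡20, 8²≡6, 9²≡23, 10²≡13, 11²≡5, 12²≡28, 13²≡24, 14²≡22 (mod 29).
The residues are {1, 4, 5, 6, 7, 9, 13, 16, 20, 22, 23, 24, 25, 28}; the non-residues are the remaining 14 nonzero classes.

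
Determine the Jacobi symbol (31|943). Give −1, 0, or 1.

Reciprocity: 31 ≡ 3 and 943 ≡ 3 (mod 4), so (31/943) = −(943/31).
Reduce top mod 31: now compute (13/31).
Reciprocity: 13 ≡ 1 and 31 ≡ 3 (mod 4), so (13/31) = +(31/13).
Reduce top mod 13: now compute (5/13).
Reciprocity: 5 ≡ 1 and 13 ≡ 1 (mod 4), so (5/13) = +(13/5).
Reduce top mod 5: now compute (3/5).
Reciprocity: 3 ≡ 3 and 5 ≡ 1 (mod 4), so (3/5) = +(5/3).
Reduce top mod 3: now compute (2/3).
Pull out 2: since 3 ≡ 3 (mod 8), (2/3) = -1.
Reached (1/3) = 1. Collecting the sign flips along the way, the symbol is +1.

1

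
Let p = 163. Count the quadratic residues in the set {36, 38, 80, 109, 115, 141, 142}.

3

(36/163) = +1 → QR.
(38/163) = +1 → QR.
(80/163) = -1 → non-residue.
(109/163) = -1 → non-residue.
(115/163) = +1 → QR.
(141/163) = -1 → non-residue.
(142/163) = -1 → non-residue.
Total quadratic residues among the 7: 3.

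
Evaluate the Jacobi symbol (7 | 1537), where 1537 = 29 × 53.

Reciprocity: 7 ≡ 3 and 1537 ≡ 1 (mod 4), so (7/1537) = +(1537/7).
Reduce top mod 7: now compute (4/7).
Pull out 2^2: since 7 ≡ 7 (mod 8), (2/7) = +1, so (2/7)^2 = +1.
Reached (1/7) = 1. Collecting the sign flips along the way, the symbol is +1.

1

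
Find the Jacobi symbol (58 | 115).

Pull out 2: since 115 ≡ 3 (mod 8), (2/115) = -1.
Reciprocity: 29 ≡ 1 and 115 ≡ 3 (mod 4), so (29/115) = +(115/29).
Reduce top mod 29: now compute (28/29).
Pull out 2^2: since 29 ≡ 5 (mod 8), (2/29) = -1, so (2/29)^2 = +1.
Reciprocity: 7 ≡ 3 and 29 ≡ 1 (mod 4), so (7/29) = +(29/7).
Reduce top mod 7: now compute (1/7).
Reached (1/7) = 1. Collecting the sign flips along the way, the symbol is -1.

-1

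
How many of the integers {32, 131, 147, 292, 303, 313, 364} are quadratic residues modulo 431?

3

(32/431) = +1 → QR.
(131/431) = -1 → non-residue.
(147/431) = +1 → QR.
(292/431) = -1 → non-residue.
(303/431) = -1 → non-residue.
(313/431) = -1 → non-residue.
(364/431) = +1 → QR.
Total quadratic residues among the 7: 3.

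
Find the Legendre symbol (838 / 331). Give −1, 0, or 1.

-1

First reduce: 838 ≡ 176 (mod 331).
Pull out 2^4: since 331 ≡ 3 (mod 8), (2/331) = -1, so (2/331)^4 = +1.
Reciprocity: 11 ≡ 3 and 331 ≡ 3 (mod 4), so (11/331) = −(331/11).
Reduce top mod 11: now compute (1/11).
Reached (1/11) = 1. Collecting the sign flips along the way, the symbol is -1.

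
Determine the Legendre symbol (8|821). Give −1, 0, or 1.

Euler's criterion: (8/821) ≡ 8^410 (mod 821).
8^2 ≡ 64 (mod 821)
8^4 ≡ 812 (mod 821)
8^8 ≡ 81 (mod 821)
8^16 ≡ 814 (mod 821)
8^32 ≡ 49 (mod 821)
8^64 ≡ 759 (mod 821)
8^128 ≡ 560 (mod 821)
8^256 ≡ 799 (mod 821)
8^410 = 8^(256+128+16+8+2) ≡ 820 (mod 821).
Result is 820 ≡ −1, so (8/821) = −1.

-1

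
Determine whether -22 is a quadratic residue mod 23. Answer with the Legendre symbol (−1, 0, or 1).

First reduce: -22 ≡ 1 (mod 23).
Reached (1/23) = 1. Collecting the sign flips along the way, the symbol is +1.

1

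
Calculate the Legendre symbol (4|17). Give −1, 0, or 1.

1

Pull out 2^2: since 17 ≡ 1 (mod 8), (2/17) = +1, so (2/17)^2 = +1.
Reached (1/17) = 1. Collecting the sign flips along the way, the symbol is +1.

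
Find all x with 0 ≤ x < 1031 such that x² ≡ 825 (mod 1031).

455, 576

Since 1031 ≡ 3 (mod 4), a square root of 825 is 825^((1031+1)/4) = 825^258 mod 1031.
Repeated squaring: 825^2≡165, 825^4≡419, 825^8≡291, 825^16≡139, 825^32≡763, 825^64≡685, 825^128≡120, 825^256≡997 (mod 1031).
825^258 = 825^(256+2) ≡ 576 (mod 1031).
Check: 576² = 331776 ≡ 825 (mod 1031). The two roots are 455 and 576.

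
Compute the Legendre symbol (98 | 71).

Euler's criterion: (98/71) ≡ 27^35 (mod 71).
27^2 ≡ 19 (mod 71)
27^4 ≡ 6 (mod 71)
27^8 ≡ 36 (mod 71)
27^16 ≡ 18 (mod 71)
27^32 ≡ 40 (mod 71)
27^35 = 27^(32+2+1) ≡ 1 (mod 71).
Result is 1, so (98/71) = 1.

1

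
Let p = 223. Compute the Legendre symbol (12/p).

Pull out 2^2: since 223 ≡ 7 (mod 8), (2/223) = +1, so (2/223)^2 = +1.
Reciprocity: 3 ≡ 3 and 223 ≡ 3 (mod 4), so (3/223) = −(223/3).
Reduce top mod 3: now compute (1/3).
Reached (1/3) = 1. Collecting the sign flips along the way, the symbol is -1.

-1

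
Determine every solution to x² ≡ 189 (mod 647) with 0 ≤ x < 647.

Since 647 ≡ 3 (mod 4), a square root of 189 is 189^((647+1)/4) = 189^162 mod 647.
Repeated squaring: 189^2≡136, 189^4≡380, 189^8≡119, 189^16≡574, 189^32≡153, 189^64≡117, 189^128≡102 (mod 647).
189^162 = 189^(128+32+2) ≡ 256 (mod 647).
Check: 256² = 65536 ≡ 189 (mod 647). The two roots are 256 and 391.

256, 391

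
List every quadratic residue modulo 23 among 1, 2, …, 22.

Square k = 1,…,11 (k and 23−k give the same square):
1²=1, 2²=4, 3²=9, 4²=16, 5²≡2, 6²≡13, 7²≡3, 8²≡18, 9²≡12, 10²≡8, 11²≡6 (mod 23).
So the quadratic residues mod 23 are {1, 2, 3, 4, 6, 8, 9, 12, 13, 16, 18}.

1, 2, 3, 4, 6, 8, 9, 12, 13, 16, 18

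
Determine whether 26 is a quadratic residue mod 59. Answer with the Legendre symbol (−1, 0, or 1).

1

Euler's criterion: (26/59) ≡ 26^29 (mod 59).
26^2 ≡ 27 (mod 59)
26^4 ≡ 21 (mod 59)
26^8 ≡ 28 (mod 59)
26^16 ≡ 17 (mod 59)
26^29 = 26^(16+8+4+1) ≡ 1 (mod 59).
Result is 1, so (26/59) = 1.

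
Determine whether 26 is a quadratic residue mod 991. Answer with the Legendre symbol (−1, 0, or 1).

Euler's criterion: (26/991) ≡ 26^495 (mod 991).
26^2 ≡ 676 (mod 991)
26^4 ≡ 125 (mod 991)
26^8 ≡ 760 (mod 991)
26^16 ≡ 838 (mod 991)
26^32 ≡ 616 (mod 991)
26^64 ≡ 894 (mod 991)
26^128 ≡ 490 (mod 991)
26^256 ≡ 278 (mod 991)
26^495 = 26^(256+128+64+32+8+4+2+1) ≡ 1 (mod 991).
Result is 1, so (26/991) = 1.

1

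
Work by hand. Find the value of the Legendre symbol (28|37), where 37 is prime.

1

Euler's criterion: (28/37) ≡ 28^18 (mod 37).
28^2 ≡ 7 (mod 37)
28^4 ≡ 12 (mod 37)
28^8 ≡ 33 (mod 37)
28^16 ≡ 16 (mod 37)
28^18 = 28^(16+2) ≡ 1 (mod 37).
Result is 1, so (28/37) = 1.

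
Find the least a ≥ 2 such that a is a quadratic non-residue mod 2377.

5

(2/2377) = +1, so 2 is a residue.
(3/2377) = +1, so 3 is a residue.
(4/2377) = +1, so 4 is a residue.
(5/2377) = −1, so 5 is the smallest positive non-residue mod 2377.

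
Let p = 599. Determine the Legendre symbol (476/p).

Euler's criterion: (476/599) ≡ 476^299 (mod 599).
476^2 ≡ 154 (mod 599)
476^4 ≡ 355 (mod 599)
476^8 ≡ 235 (mod 599)
476^16 ≡ 117 (mod 599)
476^32 ≡ 511 (mod 599)
476^64 ≡ 556 (mod 599)
476^128 ≡ 52 (mod 599)
476^256 ≡ 308 (mod 599)
476^299 = 476^(256+32+8+2+1) ≡ 598 (mod 599).
Result is 598 ≡ −1, so (476/599) = −1.

-1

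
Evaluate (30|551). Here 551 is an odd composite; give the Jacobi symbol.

Pull out 2: since 551 ≡ 7 (mod 8), (2/551) = +1.
Reciprocity: 15 ≡ 3 and 551 ≡ 3 (mod 4), so (15/551) = −(551/15).
Reduce top mod 15: now compute (11/15).
Reciprocity: 11 ≡ 3 and 15 ≡ 3 (mod 4), so (11/15) = −(15/11).
Reduce top mod 11: now compute (4/11).
Pull out 2^2: since 11 ≡ 3 (mod 8), (2/11) = -1, so (2/11)^2 = +1.
Reached (1/11) = 1. Collecting the sign flips along the way, the symbol is +1.

1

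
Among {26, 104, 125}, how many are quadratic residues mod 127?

2

(26/127) = +1 → QR.
(104/127) = +1 → QR.
(125/127) = -1 → non-residue.
Total quadratic residues among the 3: 2.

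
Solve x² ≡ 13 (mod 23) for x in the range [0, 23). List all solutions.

Since 23 ≡ 3 (mod 4), a square root of 13 is 13^((23+1)/4) = 13^6 mod 23.
Repeated squaring: 13^2≡8, 13^4≡18 (mod 23).
13^6 = 13^(4+2) ≡ 6 (mod 23).
Check: 6² = 36 ≡ 13 (mod 23). The two roots are 6 and 17.

6, 17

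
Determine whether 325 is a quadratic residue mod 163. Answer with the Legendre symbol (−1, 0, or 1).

Euler's criterion: (325/163) ≡ 162^81 (mod 163).
162^2 ≡ 1 (mod 163)
162^4 ≡ 1 (mod 163)
162^8 ≡ 1 (mod 163)
162^16 ≡ 1 (mod 163)
162^32 ≡ 1 (mod 163)
162^64 ≡ 1 (mod 163)
162^81 = 162^(64+16+1) ≡ 162 (mod 163).
Result is 162 ≡ −1, so (325/163) = −1.

-1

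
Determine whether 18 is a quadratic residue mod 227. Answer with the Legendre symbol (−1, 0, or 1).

-1

Euler's criterion: (18/227) ≡ 18^113 (mod 227).
18^2 ≡ 97 (mod 227)
18^4 ≡ 102 (mod 227)
18^8 ≡ 189 (mod 227)
18^16 ≡ 82 (mod 227)
18^32 ≡ 141 (mod 227)
18^64 ≡ 132 (mod 227)
18^113 = 18^(64+32+16+1) ≡ 226 (mod 227).
Result is 226 ≡ −1, so (18/227) = −1.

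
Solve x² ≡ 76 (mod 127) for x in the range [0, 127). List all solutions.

40, 87

Since 127 ≡ 3 (mod 4), a square root of 76 is 76^((127+1)/4) = 76^32 mod 127.
Repeated squaring: 76^2≡61, 76^4≡38, 76^8≡47, 76^16≡50, 76^32≡87 (mod 127).
76^32 = 76^(32) ≡ 87 (mod 127).
Check: 87² = 7569 ≡ 76 (mod 127). The two roots are 40 and 87.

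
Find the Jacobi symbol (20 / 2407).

-1

Pull out 2^2: since 2407 ≡ 7 (mod 8), (2/2407) = +1, so (2/2407)^2 = +1.
Reciprocity: 5 ≡ 1 and 2407 ≡ 3 (mod 4), so (5/2407) = +(2407/5).
Reduce top mod 5: now compute (2/5).
Pull out 2: since 5 ≡ 5 (mod 8), (2/5) = -1.
Reached (1/5) = 1. Collecting the sign flips along the way, the symbol is -1.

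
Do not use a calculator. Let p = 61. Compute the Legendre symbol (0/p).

Top reduces to 0: gcd > 1, so the symbol is 0.

0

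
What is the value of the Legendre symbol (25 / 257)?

1

Euler's criterion: (25/257) ≡ 25^128 (mod 257).
25^2 ≡ 111 (mod 257)
25^4 ≡ 242 (mod 257)
25^8 ≡ 225 (mod 257)
25^16 ≡ 253 (mod 257)
25^32 ≡ 16 (mod 257)
25^64 ≡ 256 (mod 257)
25^128 ≡ 1 (mod 257)
25^128 = 25^(128) ≡ 1 (mod 257).
Result is 1, so (25/257) = 1.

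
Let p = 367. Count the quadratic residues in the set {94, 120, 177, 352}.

(94/367) = +1 → QR.
(120/367) = +1 → QR.
(177/367) = -1 → non-residue.
(352/367) = -1 → non-residue.
Total quadratic residues among the 4: 2.

2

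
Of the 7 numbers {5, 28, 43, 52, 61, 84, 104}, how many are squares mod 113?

4

(5/113) = -1 → non-residue.
(28/113) = +1 → QR.
(43/113) = -1 → non-residue.
(52/113) = +1 → QR.
(61/113) = +1 → QR.
(84/113) = -1 → non-residue.
(104/113) = +1 → QR.
Total quadratic residues among the 7: 4.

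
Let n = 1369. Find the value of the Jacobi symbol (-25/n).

1

First reduce: -25 ≡ 1344 (mod 1369).
Pull out 2^6: since 1369 ≡ 1 (mod 8), (2/1369) = +1, so (2/1369)^6 = +1.
Reciprocity: 21 ≡ 1 and 1369 ≡ 1 (mod 4), so (21/1369) = +(1369/21).
Reduce top mod 21: now compute (4/21).
Pull out 2^2: since 21 ≡ 5 (mod 8), (2/21) = -1, so (2/21)^2 = +1.
Reached (1/21) = 1. Collecting the sign flips along the way, the symbol is +1.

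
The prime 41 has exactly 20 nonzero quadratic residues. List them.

1 2 4 5 8 9 10 16 18 20 21 23 25 31 32 33 36 37 39 40

Square k = 1,…,20 (k and 41−k give the same square):
1²=1, 2²=4, 3²=9, 4²=16, 5²=25, 6²=36, 7²≡8, 8²≡23, 9²≡40, 10²≡18, 11²≡39, 12²≡21, 13²≡5, 14²≡32, 15²≡20, 16²≡10, 17²≡2, 18²≡37, 19²≡33, 20²≡31 (mod 41).
So the quadratic residues mod 41 are {1, 2, 4, 5, 8, 9, 10, 16, 18, 20, 21, 23, 25, 31, 32, 33, 36, 37, 39, 40}.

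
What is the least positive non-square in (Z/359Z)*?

7

(2/359) = +1, so 2 is a residue.
(3/359) = +1, so 3 is a residue.
(4/359) = +1, so 4 is a residue.
(5/359) = +1, so 5 is a residue.
(6/359) = +1, so 6 is a residue.
(7/359) = −1, so 7 is the smallest positive non-residue mod 359.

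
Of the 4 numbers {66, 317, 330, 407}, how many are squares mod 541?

(66/541) = +1 → QR.
(317/541) = -1 → non-residue.
(330/541) = +1 → QR.
(407/541) = +1 → QR.
Total quadratic residues among the 4: 3.

3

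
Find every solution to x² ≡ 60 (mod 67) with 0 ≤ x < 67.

Since 67 ≡ 3 (mod 4), a square root of 60 is 60^((67+1)/4) = 60^17 mod 67.
Repeated squaring: 60^2≡49, 60^4≡56, 60^8≡54, 60^16≡35 (mod 67).
60^17 = 60^(16+1) ≡ 23 (mod 67).
Check: 23² = 529 ≡ 60 (mod 67). The two roots are 23 and 44.

23, 44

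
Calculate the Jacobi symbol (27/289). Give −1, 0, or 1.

Reciprocity: 27 ≡ 3 and 289 ≡ 1 (mod 4), so (27/289) = +(289/27).
Reduce top mod 27: now compute (19/27).
Reciprocity: 19 ≡ 3 and 27 ≡ 3 (mod 4), so (19/27) = −(27/19).
Reduce top mod 19: now compute (8/19).
Pull out 2^3: since 19 ≡ 3 (mod 8), (2/19) = -1, so (2/19)^3 = -1.
Reached (1/19) = 1. Collecting the sign flips along the way, the symbol is +1.

1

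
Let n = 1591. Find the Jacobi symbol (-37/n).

First reduce: -37 ≡ 1554 (mod 1591).
Pull out 2: since 1591 ≡ 7 (mod 8), (2/1591) = +1.
Reciprocity: 777 ≡ 1 and 1591 ≡ 3 (mod 4), so (777/1591) = +(1591/777).
Reduce top mod 777: now compute (37/777).
Reciprocity: 37 ≡ 1 and 777 ≡ 1 (mod 4), so (37/777) = +(777/37).
Reduce top mod 37: now compute (0/37).
Top reduces to 0: gcd > 1, so the symbol is 0.

0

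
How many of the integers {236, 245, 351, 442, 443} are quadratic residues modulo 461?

(236/461) = +1 → QR.
(245/461) = +1 → QR.
(351/461) = +1 → QR.
(442/461) = +1 → QR.
(443/461) = -1 → non-residue.
Total quadratic residues among the 5: 4.

4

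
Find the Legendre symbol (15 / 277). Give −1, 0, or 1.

Euler's criterion: (15/277) ≡ 15^138 (mod 277).
15^2 ≡ 225 (mod 277)
15^4 ≡ 211 (mod 277)
15^8 ≡ 201 (mod 277)
15^16 ≡ 236 (mod 277)
15^32 ≡ 19 (mod 277)
15^64 ≡ 84 (mod 277)
15^128 ≡ 131 (mod 277)
15^138 = 15^(128+8+2) ≡ 276 (mod 277).
Result is 276 ≡ −1, so (15/277) = −1.

-1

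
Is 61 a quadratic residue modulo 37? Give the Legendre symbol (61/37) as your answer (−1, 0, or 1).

Euler's criterion: (61/37) ≡ 24^18 (mod 37).
24^2 ≡ 21 (mod 37)
24^4 ≡ 34 (mod 37)
24^8 ≡ 9 (mod 37)
24^16 ≡ 7 (mod 37)
24^18 = 24^(16+2) ≡ 36 (mod 37).
Result is 36 ≡ −1, so (61/37) = −1.

-1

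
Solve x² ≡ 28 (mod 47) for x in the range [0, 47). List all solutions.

13, 34

Since 47 ≡ 3 (mod 4), a square root of 28 is 28^((47+1)/4) = 28^12 mod 47.
Repeated squaring: 28^2≡32, 28^4≡37, 28^8≡6 (mod 47).
28^12 = 28^(8+4) ≡ 34 (mod 47).
Check: 34² = 1156 ≡ 28 (mod 47). The two roots are 13 and 34.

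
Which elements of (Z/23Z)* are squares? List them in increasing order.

1,2,3,4,6,8,9,12,13,16,18

Square k = 1,…,11 (k and 23−k give the same square):
1²=1, 2²=4, 3²=9, 4²=16, 5²≡2, 6²≡13, 7²≡3, 8²≡18, 9²≡12, 10²≡8, 11²≡6 (mod 23).
So the quadratic residues mod 23 are {1, 2, 3, 4, 6, 8, 9, 12, 13, 16, 18}.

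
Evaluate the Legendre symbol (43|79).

Reciprocity: 43 ≡ 3 and 79 ≡ 3 (mod 4), so (43/79) = −(79/43).
Reduce top mod 43: now compute (36/43).
Pull out 2^2: since 43 ≡ 3 (mod 8), (2/43) = -1, so (2/43)^2 = +1.
Reciprocity: 9 ≡ 1 and 43 ≡ 3 (mod 4), so (9/43) = +(43/9).
Reduce top mod 9: now compute (7/9).
Reciprocity: 7 ≡ 3 and 9 ≡ 1 (mod 4), so (7/9) = +(9/7).
Reduce top mod 7: now compute (2/7).
Pull out 2: since 7 ≡ 7 (mod 8), (2/7) = +1.
Reached (1/7) = 1. Collecting the sign flips along the way, the symbol is -1.

-1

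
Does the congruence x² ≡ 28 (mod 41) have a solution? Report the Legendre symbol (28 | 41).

-1

Euler's criterion: (28/41) ≡ 28^20 (mod 41).
28^2 ≡ 5 (mod 41)
28^4 ≡ 25 (mod 41)
28^8 ≡ 10 (mod 41)
28^16 ≡ 18 (mod 41)
28^20 = 28^(16+4) ≡ 40 (mod 41).
Result is 40 ≡ −1, so (28/41) = −1.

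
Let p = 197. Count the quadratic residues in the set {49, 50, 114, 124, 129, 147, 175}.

(49/197) = +1 → QR.
(50/197) = -1 → non-residue.
(114/197) = +1 → QR.
(124/197) = -1 → non-residue.
(129/197) = -1 → non-residue.
(147/197) = -1 → non-residue.
(175/197) = +1 → QR.
Total quadratic residues among the 7: 3.

3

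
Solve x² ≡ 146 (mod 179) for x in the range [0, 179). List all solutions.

Since 179 ≡ 3 (mod 4), a square root of 146 is 146^((179+1)/4) = 146^45 mod 179.
Repeated squaring: 146^2≡15, 146^4≡46, 146^8≡147, 146^16≡129, 146^32≡173 (mod 179).
146^45 = 146^(32+8+4+1) ≡ 135 (mod 179).
Check: 135² = 18225 ≡ 146 (mod 179). The two roots are 44 and 135.

44, 135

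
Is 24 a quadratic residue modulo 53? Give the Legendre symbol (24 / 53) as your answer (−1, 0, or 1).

1

Pull out 2^3: since 53 ≡ 5 (mod 8), (2/53) = -1, so (2/53)^3 = -1.
Reciprocity: 3 ≡ 3 and 53 ≡ 1 (mod 4), so (3/53) = +(53/3).
Reduce top mod 3: now compute (2/3).
Pull out 2: since 3 ≡ 3 (mod 8), (2/3) = -1.
Reached (1/3) = 1. Collecting the sign flips along the way, the symbol is +1.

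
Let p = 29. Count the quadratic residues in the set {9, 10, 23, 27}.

2

(9/29) = +1 → QR.
(10/29) = -1 → non-residue.
(23/29) = +1 → QR.
(27/29) = -1 → non-residue.
Total quadratic residues among the 4: 2.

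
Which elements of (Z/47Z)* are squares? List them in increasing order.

1 2 3 4 6 7 8 9 12 14 16 17 18 21 24 25 27 28 32 34 36 37 42

Square k = 1,…,23 (k and 47−k give the same square):
1²=1, 2²=4, 3²=9, 4²=16, 5²=25, 6²=36, 7²≡2, 8²≡17, 9²≡34, 10²≡6, 11²≡27, 12²≡3, 13²≡28, 14²≡8, 15²≡37, 16²≡21, 17²≡7, 18²≡42, 19²≡32, 20²≡24, 21²≡18, 22²≡14, 23²≡12 (mod 47).
So the quadratic residues mod 47 are {1, 2, 3, 4, 6, 7, 8, 9, 12, 14, 16, 17, 18, 21, 24, 25, 27, 28, 32, 34, 36, 37, 42}.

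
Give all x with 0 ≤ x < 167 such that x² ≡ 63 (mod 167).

Since 167 ≡ 3 (mod 4), a square root of 63 is 63^((167+1)/4) = 63^42 mod 167.
Repeated squaring: 63^2≡128, 63^4≡18, 63^8≡157, 63^16≡100, 63^32≡147 (mod 167).
63^42 = 63^(32+8+2) ≡ 49 (mod 167).
Check: 49² = 2401 ≡ 63 (mod 167). The two roots are 49 and 118.

49, 118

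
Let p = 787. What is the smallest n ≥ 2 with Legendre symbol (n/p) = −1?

2

(2/787) = −1, so 2 is the smallest positive non-residue mod 787.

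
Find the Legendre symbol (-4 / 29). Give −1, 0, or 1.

Euler's criterion: (-4/29) ≡ 25^14 (mod 29).
25^2 ≡ 16 (mod 29)
25^4 ≡ 24 (mod 29)
25^8 ≡ 25 (mod 29)
25^14 = 25^(8+4+2) ≡ 1 (mod 29).
Result is 1, so (-4/29) = 1.

1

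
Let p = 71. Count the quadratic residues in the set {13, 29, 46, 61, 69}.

(13/71) = -1 → non-residue.
(29/71) = +1 → QR.
(46/71) = -1 → non-residue.
(61/71) = -1 → non-residue.
(69/71) = -1 → non-residue.
Total quadratic residues among the 5: 1.

1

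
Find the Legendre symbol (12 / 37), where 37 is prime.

Pull out 2^2: since 37 ≡ 5 (mod 8), (2/37) = -1, so (2/37)^2 = +1.
Reciprocity: 3 ≡ 3 and 37 ≡ 1 (mod 4), so (3/37) = +(37/3).
Reduce top mod 3: now compute (1/3).
Reached (1/3) = 1. Collecting the sign flips along the way, the symbol is +1.

1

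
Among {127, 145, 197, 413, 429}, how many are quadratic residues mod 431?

2

(127/431) = -1 → non-residue.
(145/431) = +1 → QR.
(197/431) = +1 → QR.
(413/431) = -1 → non-residue.
(429/431) = -1 → non-residue.
Total quadratic residues among the 5: 2.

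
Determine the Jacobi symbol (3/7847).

1

Reciprocity: 3 ≡ 3 and 7847 ≡ 3 (mod 4), so (3/7847) = −(7847/3).
Reduce top mod 3: now compute (2/3).
Pull out 2: since 3 ≡ 3 (mod 8), (2/3) = -1.
Reached (1/3) = 1. Collecting the sign flips along the way, the symbol is +1.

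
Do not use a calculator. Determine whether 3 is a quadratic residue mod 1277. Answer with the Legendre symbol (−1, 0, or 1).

Reciprocity: 3 ≡ 3 and 1277 ≡ 1 (mod 4), so (3/1277) = +(1277/3).
Reduce top mod 3: now compute (2/3).
Pull out 2: since 3 ≡ 3 (mod 8), (2/3) = -1.
Reached (1/3) = 1. Collecting the sign flips along the way, the symbol is -1.

-1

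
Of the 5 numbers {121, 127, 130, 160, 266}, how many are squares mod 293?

2

(121/293) = +1 → QR.
(127/293) = -1 → non-residue.
(130/293) = -1 → non-residue.
(160/293) = +1 → QR.
(266/293) = -1 → non-residue.
Total quadratic residues among the 5: 2.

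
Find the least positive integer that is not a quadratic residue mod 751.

(2/751) = +1, so 2 is a residue.
(3/751) = −1, so 3 is the smallest positive non-residue mod 751.

3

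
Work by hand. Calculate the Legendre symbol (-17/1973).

1

First reduce: -17 ≡ 1956 (mod 1973).
Pull out 2^2: since 1973 ≡ 5 (mod 8), (2/1973) = -1, so (2/1973)^2 = +1.
Reciprocity: 489 ≡ 1 and 1973 ≡ 1 (mod 4), so (489/1973) = +(1973/489).
Reduce top mod 489: now compute (17/489).
Reciprocity: 17 ≡ 1 and 489 ≡ 1 (mod 4), so (17/489) = +(489/17).
Reduce top mod 17: now compute (13/17).
Reciprocity: 13 ≡ 1 and 17 ≡ 1 (mod 4), so (13/17) = +(17/13).
Reduce top mod 13: now compute (4/13).
Pull out 2^2: since 13 ≡ 5 (mod 8), (2/13) = -1, so (2/13)^2 = +1.
Reached (1/13) = 1. Collecting the sign flips along the way, the symbol is +1.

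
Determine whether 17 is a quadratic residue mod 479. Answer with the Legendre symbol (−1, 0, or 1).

Reciprocity: 17 ≡ 1 and 479 ≡ 3 (mod 4), so (17/479) = +(479/17).
Reduce top mod 17: now compute (3/17).
Reciprocity: 3 ≡ 3 and 17 ≡ 1 (mod 4), so (3/17) = +(17/3).
Reduce top mod 3: now compute (2/3).
Pull out 2: since 3 ≡ 3 (mod 8), (2/3) = -1.
Reached (1/3) = 1. Collecting the sign flips along the way, the symbol is -1.

-1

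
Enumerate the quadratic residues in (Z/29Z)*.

Square k = 1,…,14 (k and 29−k give the same square):
1²=1, 2²=4, 3²=9, 4²=16, 5²=25, 6²≡7, 7²≡20, 8²≡6, 9²≡23, 10²≡13, 11²≡5, 12²≡28, 13²≡24, 14²≡22 (mod 29).
So the quadratic residues mod 29 are {1, 4, 5, 6, 7, 9, 13, 16, 20, 22, 23, 24, 25, 28}.

1 4 5 6 7 9 13 16 20 22 23 24 25 28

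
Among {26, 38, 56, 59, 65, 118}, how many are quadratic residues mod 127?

(26/127) = +1 → QR.
(38/127) = +1 → QR.
(56/127) = -1 → non-residue.
(59/127) = -1 → non-residue.
(65/127) = -1 → non-residue.
(118/127) = -1 → non-residue.
Total quadratic residues among the 6: 2.

2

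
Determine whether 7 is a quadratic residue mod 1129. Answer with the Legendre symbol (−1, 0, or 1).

Reciprocity: 7 ≡ 3 and 1129 ≡ 1 (mod 4), so (7/1129) = +(1129/7).
Reduce top mod 7: now compute (2/7).
Pull out 2: since 7 ≡ 7 (mod 8), (2/7) = +1.
Reached (1/7) = 1. Collecting the sign flips along the way, the symbol is +1.

1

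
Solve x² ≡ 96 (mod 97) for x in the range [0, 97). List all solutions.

22, 75

97 ≡ 1 (mod 4), so we find a root by search.
Trying successive values, 22² = 484 ≡ 96 (mod 97). The other root is 97 − 22 = 75.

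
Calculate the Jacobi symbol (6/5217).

0

Pull out 2: since 5217 ≡ 1 (mod 8), (2/5217) = +1.
Reciprocity: 3 ≡ 3 and 5217 ≡ 1 (mod 4), so (3/5217) = +(5217/3).
Reduce top mod 3: now compute (0/3).
Top reduces to 0: gcd > 1, so the symbol is 0.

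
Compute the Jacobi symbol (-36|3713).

First reduce: -36 ≡ 3677 (mod 3713).
Reciprocity: 3677 ≡ 1 and 3713 ≡ 1 (mod 4), so (3677/3713) = +(3713/3677).
Reduce top mod 3677: now compute (36/3677).
Pull out 2^2: since 3677 ≡ 5 (mod 8), (2/3677) = -1, so (2/3677)^2 = +1.
Reciprocity: 9 ≡ 1 and 3677 ≡ 1 (mod 4), so (9/3677) = +(3677/9).
Reduce top mod 9: now compute (5/9).
Reciprocity: 5 ≡ 1 and 9 ≡ 1 (mod 4), so (5/9) = +(9/5).
Reduce top mod 5: now compute (4/5).
Pull out 2^2: since 5 ≡ 5 (mod 8), (2/5) = -1, so (2/5)^2 = +1.
Reached (1/5) = 1. Collecting the sign flips along the way, the symbol is +1.

1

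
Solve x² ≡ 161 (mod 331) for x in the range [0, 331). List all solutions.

53, 278

Since 331 ≡ 3 (mod 4), a square root of 161 is 161^((331+1)/4) = 161^83 mod 331.
Repeated squaring: 161^2≡103, 161^4≡17, 161^8≡289, 161^16≡109, 161^32≡296, 161^64≡232 (mod 331).
161^83 = 161^(64+16+2+1) ≡ 53 (mod 331).
Check: 53² = 2809 ≡ 161 (mod 331). The two roots are 53 and 278.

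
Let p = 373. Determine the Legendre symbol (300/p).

1

Pull out 2^2: since 373 ≡ 5 (mod 8), (2/373) = -1, so (2/373)^2 = +1.
Reciprocity: 75 ≡ 3 and 373 ≡ 1 (mod 4), so (75/373) = +(373/75).
Reduce top mod 75: now compute (73/75).
Reciprocity: 73 ≡ 1 and 75 ≡ 3 (mod 4), so (73/75) = +(75/73).
Reduce top mod 73: now compute (2/73).
Pull out 2: since 73 ≡ 1 (mod 8), (2/73) = +1.
Reached (1/73) = 1. Collecting the sign flips along the way, the symbol is +1.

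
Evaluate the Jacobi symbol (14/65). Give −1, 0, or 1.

1

Pull out 2: since 65 ≡ 1 (mod 8), (2/65) = +1.
Reciprocity: 7 ≡ 3 and 65 ≡ 1 (mod 4), so (7/65) = +(65/7).
Reduce top mod 7: now compute (2/7).
Pull out 2: since 7 ≡ 7 (mod 8), (2/7) = +1.
Reached (1/7) = 1. Collecting the sign flips along the way, the symbol is +1.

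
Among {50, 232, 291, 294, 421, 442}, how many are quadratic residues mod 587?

(50/587) = -1 → non-residue.
(232/587) = -1 → non-residue.
(291/587) = -1 → non-residue.
(294/587) = -1 → non-residue.
(421/587) = +1 → QR.
(442/587) = +1 → QR.
Total quadratic residues among the 6: 2.

2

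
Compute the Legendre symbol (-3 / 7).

First reduce: -3 ≡ 4 (mod 7).
Pull out 2^2: since 7 ≡ 7 (mod 8), (2/7) = +1, so (2/7)^2 = +1.
Reached (1/7) = 1. Collecting the sign flips along the way, the symbol is +1.

1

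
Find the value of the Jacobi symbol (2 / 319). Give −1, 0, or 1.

1

Pull out 2: since 319 ≡ 7 (mod 8), (2/319) = +1.
Reached (1/319) = 1. Collecting the sign flips along the way, the symbol is +1.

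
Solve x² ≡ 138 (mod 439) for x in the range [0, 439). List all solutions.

Since 439 ≡ 3 (mod 4), a square root of 138 is 138^((439+1)/4) = 138^110 mod 439.
Repeated squaring: 138^2≡167, 138^4≡232, 138^8≡266, 138^16≡77, 138^32≡222, 138^64≡116 (mod 439).
138^110 = 138^(64+32+8+4+2) ≡ 160 (mod 439).
Check: 160² = 25600 ≡ 138 (mod 439). The two roots are 160 and 279.

160, 279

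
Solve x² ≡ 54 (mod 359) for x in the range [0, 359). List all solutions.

Since 359 ≡ 3 (mod 4), a square root of 54 is 54^((359+1)/4) = 54^90 mod 359.
Repeated squaring: 54^2≡44, 54^4≡141, 54^8≡136, 54^16≡187, 54^32≡146, 54^64≡135 (mod 359).
54^90 = 54^(64+16+8+2) ≡ 316 (mod 359).
Check: 316² = 99856 ≡ 54 (mod 359). The two roots are 43 and 316.

43, 316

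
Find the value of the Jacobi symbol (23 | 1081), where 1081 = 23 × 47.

Reciprocity: 23 ≡ 3 and 1081 ≡ 1 (mod 4), so (23/1081) = +(1081/23).
Reduce top mod 23: now compute (0/23).
Top reduces to 0: gcd > 1, so the symbol is 0.

0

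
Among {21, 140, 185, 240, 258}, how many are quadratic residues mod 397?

1

(21/397) = -1 → non-residue.
(140/397) = +1 → QR.
(185/397) = -1 → non-residue.
(240/397) = -1 → non-residue.
(258/397) = -1 → non-residue.
Total quadratic residues among the 5: 1.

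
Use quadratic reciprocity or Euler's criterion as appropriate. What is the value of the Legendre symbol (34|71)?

-1

Pull out 2: since 71 ≡ 7 (mod 8), (2/71) = +1.
Reciprocity: 17 ≡ 1 and 71 ≡ 3 (mod 4), so (17/71) = +(71/17).
Reduce top mod 17: now compute (3/17).
Reciprocity: 3 ≡ 3 and 17 ≡ 1 (mod 4), so (3/17) = +(17/3).
Reduce top mod 3: now compute (2/3).
Pull out 2: since 3 ≡ 3 (mod 8), (2/3) = -1.
Reached (1/3) = 1. Collecting the sign flips along the way, the symbol is -1.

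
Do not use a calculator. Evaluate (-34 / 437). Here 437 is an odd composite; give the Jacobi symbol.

First reduce: -34 ≡ 403 (mod 437).
Reciprocity: 403 ≡ 3 and 437 ≡ 1 (mod 4), so (403/437) = +(437/403).
Reduce top mod 403: now compute (34/403).
Pull out 2: since 403 ≡ 3 (mod 8), (2/403) = -1.
Reciprocity: 17 ≡ 1 and 403 ≡ 3 (mod 4), so (17/403) = +(403/17).
Reduce top mod 17: now compute (12/17).
Pull out 2^2: since 17 ≡ 1 (mod 8), (2/17) = +1, so (2/17)^2 = +1.
Reciprocity: 3 ≡ 3 and 17 ≡ 1 (mod 4), so (3/17) = +(17/3).
Reduce top mod 3: now compute (2/3).
Pull out 2: since 3 ≡ 3 (mod 8), (2/3) = -1.
Reached (1/3) = 1. Collecting the sign flips along the way, the symbol is +1.

1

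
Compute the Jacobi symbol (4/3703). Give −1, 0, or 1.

Pull out 2^2: since 3703 ≡ 7 (mod 8), (2/3703) = +1, so (2/3703)^2 = +1.
Reached (1/3703) = 1. Collecting the sign flips along the way, the symbol is +1.

1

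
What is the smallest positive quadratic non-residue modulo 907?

2

(2/907) = −1, so 2 is the smallest positive non-residue mod 907.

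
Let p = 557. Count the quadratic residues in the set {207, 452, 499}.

(207/557) = -1 → non-residue.
(452/557) = +1 → QR.
(499/557) = -1 → non-residue.
Total quadratic residues among the 3: 1.

1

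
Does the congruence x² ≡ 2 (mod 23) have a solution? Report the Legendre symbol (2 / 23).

Pull out 2: since 23 ≡ 7 (mod 8), (2/23) = +1.
Reached (1/23) = 1. Collecting the sign flips along the way, the symbol is +1.

1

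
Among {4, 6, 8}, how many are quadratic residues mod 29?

(4/29) = +1 → QR.
(6/29) = +1 → QR.
(8/29) = -1 → non-residue.
Total quadratic residues among the 3: 2.

2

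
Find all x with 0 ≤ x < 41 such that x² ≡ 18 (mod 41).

10, 31

41 ≡ 1 (mod 4), so we find a root by search.
Trying successive values, 10² = 100 ≡ 18 (mod 41). The other root is 41 − 10 = 31.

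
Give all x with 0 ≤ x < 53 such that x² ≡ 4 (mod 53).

53 ≡ 1 (mod 4), so we find a root by search.
Trying successive values, 2² = 4 ≡ 4 (mod 53). The other root is 53 − 2 = 51.

2, 51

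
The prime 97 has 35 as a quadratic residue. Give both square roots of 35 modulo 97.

36, 61

97 ≡ 1 (mod 4), so we find a root by search.
Trying successive values, 36² = 1296 ≡ 35 (mod 97). The other root is 97 − 36 = 61.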